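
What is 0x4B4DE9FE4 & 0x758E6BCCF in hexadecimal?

0x410C69CC4

AND each hex digit independently (no carries):
  4&7=4, B&5=1, 4&8=0, D&E=C, E&6=6, 9&B=9, F&C=C, E&C=C, 4&F=4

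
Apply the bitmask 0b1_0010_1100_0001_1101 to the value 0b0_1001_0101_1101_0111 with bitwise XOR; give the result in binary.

0b11011100111001010

XOR bit by bit (1 where the bits differ):
  01001010111010111
^ 10010110000011101
= 11011100111001010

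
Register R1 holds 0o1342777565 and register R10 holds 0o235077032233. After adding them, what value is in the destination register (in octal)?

Add column by column in base 8, right to left:
  5+3 = 0 carry 1
  6+3+1 = 2 carry 1
  5+2+1 = 0 carry 1
  7+2+1 = 2 carry 1
  7+3+1 = 3 carry 1
  7+0+1 = 0 carry 1
  2+7+1 = 2 carry 1
  4+7+1 = 4 carry 1
  3+0+1 = 4
  1+5 = 6
  0+3 = 3
  0+2 = 2

0o236442032020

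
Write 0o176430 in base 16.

Each octal digit is 3 bits: 1=001 7=111 6=110 4=100 3=011 0=000.
Group the bits into nibbles: 1111 1101 0001 1000 → fd18.

0xfd18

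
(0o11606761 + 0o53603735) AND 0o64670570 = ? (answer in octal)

Add column by column in base 8, right to left:
  1+5 = 6
  6+3 = 1 carry 1
  7+7+1 = 7 carry 1
  6+3+1 = 2 carry 1
  0+0+1 = 1
  6+6 = 4 carry 1
  1+3+1 = 5
  1+5 = 6
Sum = 0o65412716; now AND with 0o64670570:
  6&6=6, 5&4=4, 4&6=4, 1&7=1, 2&0=0, 7&5=5, 1&7=1, 6&0=0

0o64410510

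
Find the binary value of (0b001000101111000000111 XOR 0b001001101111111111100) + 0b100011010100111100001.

0b100100010101111011100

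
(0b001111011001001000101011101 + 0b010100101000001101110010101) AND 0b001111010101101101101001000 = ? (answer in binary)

0b100000001000100001000000

Add column by column in base 2, right to left:
  1+1 = 0 carry 1
  0+0+1 = 1
  1+1 = 0 carry 1
  1+0+1 = 0 carry 1
  1+1+1 = 1 carry 1
  0+0+1 = 1
  1+0 = 1
  0+1 = 1
  1+1 = 0 carry 1
  0+1+1 = 0 carry 1
  0+0+1 = 1
  0+1 = 1
  1+1 = 0 carry 1
  0+0+1 = 1
  0+0 = 0
  1+0 = 1
  0+0 = 0
  0+0 = 0
  1+1 = 0 carry 1
  1+0+1 = 0 carry 1
  0+1+1 = 0 carry 1
  1+0+1 = 0 carry 1
  1+0+1 = 0 carry 1
  1+1+1 = 1 carry 1
  1+0+1 = 0 carry 1
  0+1+1 = 0 carry 1
  final carry 1
Sum = 0b100100000001010110011110010; now AND with 0b001111010101101101101001000:
  100100000001010110011110010
& 001111010101101101101001000
= 000100000001000100001000000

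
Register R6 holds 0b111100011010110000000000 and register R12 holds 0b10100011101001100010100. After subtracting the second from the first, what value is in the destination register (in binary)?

0b100111111101100011101100

Subtract column by column in base 2:
  0-0 → 0
  0-0 → 0
  0-1 → 1 (borrow)
  0-0-1 → 1 (borrow)
  0-1-1 → 0 (borrow)
  0-0-1 → 1 (borrow)
  0-0-1 → 1 (borrow)
  0-0-1 → 1 (borrow)
  0-1-1 → 0 (borrow)
  0-1-1 → 0 (borrow)
  1-0-1 → 0
  1-0 → 1
  0-1 → 1 (borrow)
  1-0-1 → 0
  0-1 → 1 (borrow)
  1-1-1 → 1 (borrow)
  1-1-1 → 1 (borrow)
  0-0-1 → 1 (borrow)
  0-0-1 → 1 (borrow)
  0-0-1 → 1 (borrow)
  1-1-1 → 1 (borrow)
  1-0-1 → 0
  1-1 → 0
  1-0 → 1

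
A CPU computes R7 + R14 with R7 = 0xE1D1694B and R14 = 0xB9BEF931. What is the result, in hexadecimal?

0x19B90627C

Add column by column in base 16, right to left:
  B+1 = C
  4+3 = 7
  9+9 = 2 carry 1
  6+F+1 = 6 carry 1
  1+E+1 = 0 carry 1
  D+B+1 = 9 carry 1
  1+9+1 = B
  E+B = 9 carry 1
  final carry 1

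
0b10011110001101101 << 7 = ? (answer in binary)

0b100111100011011010000000

Left shift by 7: append 7 zero bits.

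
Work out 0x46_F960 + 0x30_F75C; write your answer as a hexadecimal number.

0x77F0BC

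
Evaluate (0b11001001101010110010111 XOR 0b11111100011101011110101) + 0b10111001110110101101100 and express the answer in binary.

0b11101111101110011001110

First 0b11001001101010110010111 XOR 0b11111100011101011110101 = 0b00110101110111101100010.
Add column by column in base 2, right to left:
  0+0 = 0
  1+0 = 1
  0+1 = 1
  0+1 = 1
  0+0 = 0
  1+1 = 0 carry 1
  1+1+1 = 1 carry 1
  0+0+1 = 1
  1+1 = 0 carry 1
  1+0+1 = 0 carry 1
  1+1+1 = 1 carry 1
  1+1+1 = 1 carry 1
  0+0+1 = 1
  1+1 = 0 carry 1
  1+1+1 = 1 carry 1
  1+1+1 = 1 carry 1
  0+0+1 = 1
  1+0 = 1
  0+1 = 1
  1+1 = 0 carry 1
  1+1+1 = 1 carry 1
  0+0+1 = 1
  0+1 = 1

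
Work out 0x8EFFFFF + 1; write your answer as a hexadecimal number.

0x8F00000

The trailing 5 digits are F (max in base 16), so adding 1 cascades: they roll to 0 and the next digit up increments.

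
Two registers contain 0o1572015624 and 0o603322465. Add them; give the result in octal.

0o2375340311

Add column by column in base 8, right to left:
  4+5 = 1 carry 1
  2+6+1 = 1 carry 1
  6+4+1 = 3 carry 1
  5+2+1 = 0 carry 1
  1+2+1 = 4
  0+3 = 3
  2+3 = 5
  7+0 = 7
  5+6 = 3 carry 1
  1+0+1 = 2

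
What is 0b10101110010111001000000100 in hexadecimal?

0x2b97204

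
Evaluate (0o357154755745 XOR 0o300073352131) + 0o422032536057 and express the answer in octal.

First 0o357154755745 XOR 0o300073352131 = 0o057127407674.
Add column by column in base 8, right to left:
  4+7 = 3 carry 1
  7+5+1 = 5 carry 1
  6+0+1 = 7
  7+6 = 5 carry 1
  0+3+1 = 4
  4+5 = 1 carry 1
  7+2+1 = 2 carry 1
  2+3+1 = 6
  1+0 = 1
  7+2 = 1 carry 1
  5+2+1 = 0 carry 1
  0+4+1 = 5

0o501162145753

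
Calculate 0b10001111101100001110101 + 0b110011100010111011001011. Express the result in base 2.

0b1000101100000011101000000

Add column by column in base 2, right to left:
  1+1 = 0 carry 1
  0+1+1 = 0 carry 1
  1+0+1 = 0 carry 1
  0+1+1 = 0 carry 1
  1+0+1 = 0 carry 1
  1+0+1 = 0 carry 1
  1+1+1 = 1 carry 1
  0+1+1 = 0 carry 1
  0+0+1 = 1
  0+1 = 1
  0+1 = 1
  1+1 = 0 carry 1
  1+0+1 = 0 carry 1
  0+1+1 = 0 carry 1
  1+0+1 = 0 carry 1
  1+0+1 = 0 carry 1
  1+0+1 = 0 carry 1
  1+1+1 = 1 carry 1
  1+1+1 = 1 carry 1
  0+1+1 = 0 carry 1
  0+0+1 = 1
  0+0 = 0
  1+1 = 0 carry 1
  0+1+1 = 0 carry 1
  final carry 1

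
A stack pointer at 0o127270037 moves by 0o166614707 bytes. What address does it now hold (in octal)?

Add column by column in base 8, right to left:
  7+7 = 6 carry 1
  3+0+1 = 4
  0+7 = 7
  0+4 = 4
  7+1 = 0 carry 1
  2+6+1 = 1 carry 1
  7+6+1 = 6 carry 1
  2+6+1 = 1 carry 1
  1+1+1 = 3

0o316104746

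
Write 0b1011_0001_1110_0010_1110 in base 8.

Group the bits in threes: 010 110 001 111 000 101 110 → 2617056.

0o2617056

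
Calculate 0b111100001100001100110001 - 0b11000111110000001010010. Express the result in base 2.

Subtract column by column in base 2:
  1-0 → 1
  0-1 → 1 (borrow)
  0-0-1 → 1 (borrow)
  0-0-1 → 1 (borrow)
  1-1-1 → 1 (borrow)
  1-0-1 → 0
  0-1 → 1 (borrow)
  0-0-1 → 1 (borrow)
  1-0-1 → 0
  1-0 → 1
  0-0 → 0
  0-0 → 0
  0-0 → 0
  0-1 → 1 (borrow)
  1-1-1 → 1 (borrow)
  1-1-1 → 1 (borrow)
  0-1-1 → 0 (borrow)
  0-1-1 → 0 (borrow)
  0-0-1 → 1 (borrow)
  0-0-1 → 1 (borrow)
  1-0-1 → 0
  1-1 → 0
  1-1 → 0
  1-0 → 1

0b100011001110001011011111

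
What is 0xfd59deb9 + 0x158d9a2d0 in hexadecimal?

Add column by column in base 16, right to left:
  9+0 = 9
  b+d = 8 carry 1
  e+2+1 = 1 carry 1
  d+a+1 = 8 carry 1
  9+9+1 = 3 carry 1
  5+d+1 = 3 carry 1
  d+8+1 = 6 carry 1
  f+5+1 = 5 carry 1
  0+1+1 = 2

0x256338189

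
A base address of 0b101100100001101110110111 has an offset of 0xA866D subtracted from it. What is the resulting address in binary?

0b101001111001010101001010

0xA866D = 0b10101000011001101101 in binary.
Subtract column by column in base 2:
  1-1 → 0
  1-0 → 1
  1-1 → 0
  0-1 → 1 (borrow)
  1-0-1 → 0
  1-1 → 0
  0-1 → 1 (borrow)
  1-0-1 → 0
  1-0 → 1
  1-1 → 0
  0-1 → 1 (borrow)
  1-0-1 → 0
  1-0 → 1
  0-0 → 0
  0-0 → 0
  0-1 → 1 (borrow)
  0-0-1 → 1 (borrow)
  1-1-1 → 1 (borrow)
  0-0-1 → 1 (borrow)
  0-1-1 → 0 (borrow)
  1-0-1 → 0
  1-0 → 1
  0-0 → 0
  1-0 → 1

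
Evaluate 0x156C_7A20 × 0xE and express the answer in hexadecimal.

0x12BEEADC0

Multiply each base-16 digit by 14, carrying:
  0×14 = 0 → write 0
  2×14 = 28 → write C carry 1
  A×14+1 = 141 → write D carry 8
  7×14+8 = 106 → write A carry 6
  C×14+6 = 174 → write E carry 10
  6×14+10 = 94 → write E carry 5
  5×14+5 = 75 → write B carry 4
  1×14+4 = 18 → write 2 carry 1
  remaining carry: 1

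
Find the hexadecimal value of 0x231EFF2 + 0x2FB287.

0x261A279

Add column by column in base 16, right to left:
  2+7 = 9
  F+8 = 7 carry 1
  F+2+1 = 2 carry 1
  E+B+1 = A carry 1
  1+F+1 = 1 carry 1
  3+2+1 = 6
  2+0 = 2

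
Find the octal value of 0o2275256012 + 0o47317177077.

Add column by column in base 8, right to left:
  2+7 = 1 carry 1
  1+7+1 = 1 carry 1
  0+0+1 = 1
  6+7 = 5 carry 1
  5+7+1 = 5 carry 1
  2+1+1 = 4
  5+7 = 4 carry 1
  7+1+1 = 1 carry 1
  2+3+1 = 6
  2+7 = 1 carry 1
  0+4+1 = 5

0o51614455111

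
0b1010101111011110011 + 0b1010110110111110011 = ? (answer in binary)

0b10101100110011100110

Add column by column in base 2, right to left:
  1+1 = 0 carry 1
  1+1+1 = 1 carry 1
  0+0+1 = 1
  0+0 = 0
  1+1 = 0 carry 1
  1+1+1 = 1 carry 1
  1+1+1 = 1 carry 1
  1+1+1 = 1 carry 1
  0+1+1 = 0 carry 1
  1+0+1 = 0 carry 1
  1+1+1 = 1 carry 1
  1+1+1 = 1 carry 1
  1+0+1 = 0 carry 1
  0+1+1 = 0 carry 1
  1+1+1 = 1 carry 1
  0+0+1 = 1
  1+1 = 0 carry 1
  0+0+1 = 1
  1+1 = 0 carry 1
  final carry 1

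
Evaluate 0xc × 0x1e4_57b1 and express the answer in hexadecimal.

Multiply each base-16 digit by 12, carrying:
  1×12 = 12 → write c
  b×12 = 132 → write 4 carry 8
  7×12+8 = 92 → write c carry 5
  5×12+5 = 65 → write 1 carry 4
  4×12+4 = 52 → write 4 carry 3
  e×12+3 = 171 → write b carry 10
  1×12+10 = 22 → write 6 carry 1
  remaining carry: 1

0x16b41c4c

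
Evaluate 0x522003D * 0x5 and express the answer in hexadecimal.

Multiply each base-16 digit by 5, carrying:
  D×5 = 65 → write 1 carry 4
  3×5+4 = 19 → write 3 carry 1
  0×5+1 = 1 → write 1
  0×5 = 0 → write 0
  2×5 = 10 → write A
  2×5 = 10 → write A
  5×5 = 25 → write 9 carry 1
  remaining carry: 1

0x19AA0131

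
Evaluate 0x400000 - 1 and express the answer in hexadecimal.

0x3FFFFF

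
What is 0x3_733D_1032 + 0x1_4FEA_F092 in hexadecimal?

0x4C32800C4

Add column by column in base 16, right to left:
  2+2 = 4
  3+9 = C
  0+0 = 0
  1+F = 0 carry 1
  D+A+1 = 8 carry 1
  3+E+1 = 2 carry 1
  3+F+1 = 3 carry 1
  7+4+1 = C
  3+1 = 4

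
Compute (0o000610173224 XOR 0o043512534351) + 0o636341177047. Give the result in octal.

0o701643646244

First 0o000610173224 XOR 0o043512534351 = 0o043302447175.
Add column by column in base 8, right to left:
  5+7 = 4 carry 1
  7+4+1 = 4 carry 1
  1+0+1 = 2
  7+7 = 6 carry 1
  4+7+1 = 4 carry 1
  4+1+1 = 6
  2+1 = 3
  0+4 = 4
  3+3 = 6
  3+6 = 1 carry 1
  4+3+1 = 0 carry 1
  0+6+1 = 7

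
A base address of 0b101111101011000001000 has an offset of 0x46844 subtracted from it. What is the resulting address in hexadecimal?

0x136DC4

0b101111101011000001000 = 0x17D608 in hexadecimal.
Subtract column by column in base 16:
  8-4 → 4
  0-4 → C (borrow)
  6-8-1 → D (borrow)
  D-6-1 → 6
  7-4 → 3
  1-0 → 1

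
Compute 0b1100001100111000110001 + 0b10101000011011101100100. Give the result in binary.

0b100001010000010110010101

Add column by column in base 2, right to left:
  1+0 = 1
  0+0 = 0
  0+1 = 1
  0+0 = 0
  1+0 = 1
  1+1 = 0 carry 1
  0+1+1 = 0 carry 1
  0+0+1 = 1
  0+1 = 1
  1+1 = 0 carry 1
  1+1+1 = 1 carry 1
  1+0+1 = 0 carry 1
  0+1+1 = 0 carry 1
  0+1+1 = 0 carry 1
  1+0+1 = 0 carry 1
  1+0+1 = 0 carry 1
  0+0+1 = 1
  0+0 = 0
  0+1 = 1
  0+0 = 0
  1+1 = 0 carry 1
  1+0+1 = 0 carry 1
  0+1+1 = 0 carry 1
  final carry 1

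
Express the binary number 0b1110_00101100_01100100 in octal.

0o3426144

Group the bits in threes: 011 100 010 110 001 100 100 → 3426144.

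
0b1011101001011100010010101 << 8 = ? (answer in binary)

Left shift by 8: append 8 zero bits.

0b101110100101110001001010100000000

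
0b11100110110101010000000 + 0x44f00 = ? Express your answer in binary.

0b11101111011100110000000

0x44f00 = 0b1000100111100000000 in binary.
Add column by column in base 2, right to left:
  0+0 = 0
  0+0 = 0
  0+0 = 0
  0+0 = 0
  0+0 = 0
  0+0 = 0
  0+0 = 0
  1+0 = 1
  0+1 = 1
  1+1 = 0 carry 1
  0+1+1 = 0 carry 1
  1+1+1 = 1 carry 1
  0+0+1 = 1
  1+0 = 1
  1+1 = 0 carry 1
  0+0+1 = 1
  1+0 = 1
  1+0 = 1
  0+1 = 1
  0+0 = 0
  1+0 = 1
  1+0 = 1
  1+0 = 1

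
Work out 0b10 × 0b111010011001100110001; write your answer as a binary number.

0b1110100110011001100010

Multiply each base-2 digit by 2, carrying:
  1×2 = 2 → write 0 carry 1
  0×2+1 = 1 → write 1
  0×2 = 0 → write 0
  0×2 = 0 → write 0
  1×2 = 2 → write 0 carry 1
  1×2+1 = 3 → write 1 carry 1
  0×2+1 = 1 → write 1
  0×2 = 0 → write 0
  1×2 = 2 → write 0 carry 1
  1×2+1 = 3 → write 1 carry 1
  0×2+1 = 1 → write 1
  0×2 = 0 → write 0
  1×2 = 2 → write 0 carry 1
  1×2+1 = 3 → write 1 carry 1
  0×2+1 = 1 → write 1
  0×2 = 0 → write 0
  1×2 = 2 → write 0 carry 1
  0×2+1 = 1 → write 1
  1×2 = 2 → write 0 carry 1
  1×2+1 = 3 → write 1 carry 1
  1×2+1 = 3 → write 1 carry 1
  remaining carry: 1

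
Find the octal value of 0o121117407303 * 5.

Multiply each base-8 digit by 5, carrying:
  3×5 = 15 → write 7 carry 1
  0×5+1 = 1 → write 1
  3×5 = 15 → write 7 carry 1
  7×5+1 = 36 → write 4 carry 4
  0×5+4 = 4 → write 4
  4×5 = 20 → write 4 carry 2
  7×5+2 = 37 → write 5 carry 4
  1×5+4 = 9 → write 1 carry 1
  1×5+1 = 6 → write 6
  1×5 = 5 → write 5
  2×5 = 10 → write 2 carry 1
  1×5+1 = 6 → write 6

0o625615444717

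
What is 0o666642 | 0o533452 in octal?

0o777652

OR each oct digit independently (no carries):
  6|5=7, 6|3=7, 6|3=7, 6|4=6, 4|5=5, 2|2=2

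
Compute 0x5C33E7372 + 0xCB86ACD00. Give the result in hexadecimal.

Add column by column in base 16, right to left:
  2+0 = 2
  7+0 = 7
  3+D = 0 carry 1
  7+C+1 = 4 carry 1
  E+A+1 = 9 carry 1
  3+6+1 = A
  3+8 = B
  C+B = 7 carry 1
  5+C+1 = 2 carry 1
  final carry 1

0x127BA94072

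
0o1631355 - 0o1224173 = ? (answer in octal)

Subtract column by column in base 8:
  5-3 → 2
  5-7 → 6 (borrow)
  3-1-1 → 1
  1-4 → 5 (borrow)
  3-2-1 → 0
  6-2 → 4
  1-1 → 0

0o405162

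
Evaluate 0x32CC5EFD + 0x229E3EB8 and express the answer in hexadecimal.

0x556A9DB5

Add column by column in base 16, right to left:
  D+8 = 5 carry 1
  F+B+1 = B carry 1
  E+E+1 = D carry 1
  5+3+1 = 9
  C+E = A carry 1
  C+9+1 = 6 carry 1
  2+2+1 = 5
  3+2 = 5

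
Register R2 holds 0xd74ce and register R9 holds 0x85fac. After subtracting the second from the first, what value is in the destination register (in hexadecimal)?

Subtract column by column in base 16:
  e-c → 2
  c-a → 2
  4-f → 5 (borrow)
  7-5-1 → 1
  d-8 → 5

0x51522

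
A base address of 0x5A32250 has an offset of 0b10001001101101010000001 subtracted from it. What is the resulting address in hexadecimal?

0b10001001101101010000001 = 0x44DA81 in hexadecimal.
Subtract column by column in base 16:
  0-1 → F (borrow)
  5-8-1 → C (borrow)
  2-A-1 → 7 (borrow)
  2-D-1 → 4 (borrow)
  3-4-1 → E (borrow)
  A-4-1 → 5
  5-0 → 5

0x55E47CF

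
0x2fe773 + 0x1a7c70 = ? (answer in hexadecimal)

Add column by column in base 16, right to left:
  3+0 = 3
  7+7 = e
  7+c = 3 carry 1
  e+7+1 = 6 carry 1
  f+a+1 = a carry 1
  2+1+1 = 4

0x4a63e3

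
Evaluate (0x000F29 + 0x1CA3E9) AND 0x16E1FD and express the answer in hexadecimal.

Add column by column in base 16, right to left:
  9+9 = 2 carry 1
  2+E+1 = 1 carry 1
  F+3+1 = 3 carry 1
  0+A+1 = B
  0+C = C
  0+1 = 1
Sum = 0x1CB312; now AND with 0x16E1FD:
  1&1=1, C&6=4, B&E=A, 3&1=1, 1&F=1, 2&D=0

0x14A110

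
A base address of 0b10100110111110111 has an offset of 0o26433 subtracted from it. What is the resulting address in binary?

0b10010000011011100

0o26433 = 0b10110100011011 in binary.
Subtract column by column in base 2:
  1-1 → 0
  1-1 → 0
  1-0 → 1
  0-1 → 1 (borrow)
  1-1-1 → 1 (borrow)
  1-0-1 → 0
  1-0 → 1
  1-0 → 1
  1-1 → 0
  0-0 → 0
  1-1 → 0
  1-1 → 0
  0-0 → 0
  0-1 → 1 (borrow)
  1-0-1 → 0
  0-0 → 0
  1-0 → 1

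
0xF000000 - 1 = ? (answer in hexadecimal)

0xEFFFFFF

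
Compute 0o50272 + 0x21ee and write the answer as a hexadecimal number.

0o50272 = 0x50ba in hexadecimal.
Add column by column in base 16, right to left:
  a+e = 8 carry 1
  b+e+1 = a carry 1
  0+1+1 = 2
  5+2 = 7

0x72a8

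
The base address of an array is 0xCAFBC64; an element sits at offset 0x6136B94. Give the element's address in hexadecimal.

0x12C327F8

Add column by column in base 16, right to left:
  4+4 = 8
  6+9 = F
  C+B = 7 carry 1
  B+6+1 = 2 carry 1
  F+3+1 = 3 carry 1
  A+1+1 = C
  C+6 = 2 carry 1
  final carry 1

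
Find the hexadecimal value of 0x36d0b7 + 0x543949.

0x8b0a00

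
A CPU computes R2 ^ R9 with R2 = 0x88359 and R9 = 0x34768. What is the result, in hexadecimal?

XOR each hex digit independently (no carries):
  8^3=B, 8^4=C, 3^7=4, 5^6=3, 9^8=1

0xBC431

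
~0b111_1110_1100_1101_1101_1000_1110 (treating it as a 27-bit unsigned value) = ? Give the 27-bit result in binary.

0b000000100110010001001110001

Invert each bit: 111111011001101110110001110 → 000000100110010001001110001.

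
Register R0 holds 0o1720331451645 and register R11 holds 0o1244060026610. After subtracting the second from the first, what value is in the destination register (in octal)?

0o454251423035

Subtract column by column in base 8:
  5-0 → 5
  4-1 → 3
  6-6 → 0
  1-6 → 3 (borrow)
  5-2-1 → 2
  4-0 → 4
  1-0 → 1
  3-6 → 5 (borrow)
  3-0-1 → 2
  0-4 → 4 (borrow)
  2-4-1 → 5 (borrow)
  7-2-1 → 4
  1-1 → 0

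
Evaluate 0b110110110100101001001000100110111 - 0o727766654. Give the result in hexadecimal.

0b110110110100101001001000100110111 = 0x1B6949137 in hexadecimal.
0o727766654 = 0x75FEDAC in hexadecimal.
Subtract column by column in base 16:
  7-C → B (borrow)
  3-A-1 → 8 (borrow)
  1-D-1 → 3 (borrow)
  9-E-1 → A (borrow)
  4-F-1 → 4 (borrow)
  9-5-1 → 3
  6-7 → F (borrow)
  B-0-1 → A
  1-0 → 1

0x1AF34A38B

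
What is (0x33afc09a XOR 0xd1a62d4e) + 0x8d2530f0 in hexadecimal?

First 0x33afc09a XOR 0xd1a62d4e = 0xe209edd4.
Add column by column in base 16, right to left:
  4+0 = 4
  d+f = c carry 1
  d+0+1 = e
  e+3 = 1 carry 1
  9+5+1 = f
  0+2 = 2
  2+d = f
  e+8 = 6 carry 1
  final carry 1

0x16f2f1ec4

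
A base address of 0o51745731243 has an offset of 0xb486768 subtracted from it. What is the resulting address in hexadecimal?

0x1444f4b3b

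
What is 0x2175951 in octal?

0o205654521

Expand each hex digit to 4 bits: 2=0010 1=0001 7=0111 5=0101 9=1001 5=0101 1=0001.
Group the bits in threes: 010 000 101 110 101 100 101 010 001 → 205654521.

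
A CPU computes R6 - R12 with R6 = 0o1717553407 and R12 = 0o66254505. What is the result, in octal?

Subtract column by column in base 8:
  7-5 → 2
  0-0 → 0
  4-5 → 7 (borrow)
  3-4-1 → 6 (borrow)
  5-5-1 → 7 (borrow)
  5-2-1 → 2
  7-6 → 1
  1-6 → 3 (borrow)
  7-0-1 → 6
  1-0 → 1

0o1631276702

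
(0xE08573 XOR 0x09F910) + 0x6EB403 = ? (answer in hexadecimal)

First 0xE08573 XOR 0x09F910 = 0xE97C63.
Add column by column in base 16, right to left:
  3+3 = 6
  6+0 = 6
  C+4 = 0 carry 1
  7+B+1 = 3 carry 1
  9+E+1 = 8 carry 1
  E+6+1 = 5 carry 1
  final carry 1

0x1583066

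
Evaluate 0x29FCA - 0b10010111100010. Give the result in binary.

0x29FCA = 0b101001111111001010 in binary.
Subtract column by column in base 2:
  0-0 → 0
  1-1 → 0
  0-0 → 0
  1-0 → 1
  0-0 → 0
  0-1 → 1 (borrow)
  1-1-1 → 1 (borrow)
  1-1-1 → 1 (borrow)
  1-1-1 → 1 (borrow)
  1-0-1 → 0
  1-1 → 0
  1-0 → 1
  1-0 → 1
  0-1 → 1 (borrow)
  0-0-1 → 1 (borrow)
  1-0-1 → 0
  0-0 → 0
  1-0 → 1

0b100111100111101000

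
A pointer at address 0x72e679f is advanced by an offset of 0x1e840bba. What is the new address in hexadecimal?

0x25b27359

Add column by column in base 16, right to left:
  f+a = 9 carry 1
  9+b+1 = 5 carry 1
  7+b+1 = 3 carry 1
  6+0+1 = 7
  e+4 = 2 carry 1
  2+8+1 = b
  7+e = 5 carry 1
  0+1+1 = 2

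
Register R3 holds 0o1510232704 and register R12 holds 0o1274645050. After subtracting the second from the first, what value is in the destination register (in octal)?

Subtract column by column in base 8:
  4-0 → 4
  0-5 → 3 (borrow)
  7-0-1 → 6
  2-5 → 5 (borrow)
  3-4-1 → 6 (borrow)
  2-6-1 → 3 (borrow)
  0-4-1 → 3 (borrow)
  1-7-1 → 1 (borrow)
  5-2-1 → 2
  1-1 → 0

0o213365634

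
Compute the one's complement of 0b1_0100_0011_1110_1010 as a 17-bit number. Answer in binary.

0b01011110000010101

Invert each bit: 10100001111101010 → 01011110000010101.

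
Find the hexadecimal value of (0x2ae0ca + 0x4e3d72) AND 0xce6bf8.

0x480a38

Add column by column in base 16, right to left:
  a+2 = c
  c+7 = 3 carry 1
  0+d+1 = e
  e+3 = 1 carry 1
  a+e+1 = 9 carry 1
  2+4+1 = 7
Sum = 0x791e3c; now AND with 0xce6bf8:
  7&c=4, 9&e=8, 1&6=0, e&b=a, 3&f=3, c&8=8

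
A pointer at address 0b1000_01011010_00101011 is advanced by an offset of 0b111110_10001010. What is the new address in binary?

0b10001001100010110101

Add column by column in base 2, right to left:
  1+0 = 1
  1+1 = 0 carry 1
  0+0+1 = 1
  1+1 = 0 carry 1
  0+0+1 = 1
  1+0 = 1
  0+0 = 0
  0+1 = 1
  0+0 = 0
  1+1 = 0 carry 1
  0+1+1 = 0 carry 1
  1+1+1 = 1 carry 1
  1+1+1 = 1 carry 1
  0+1+1 = 0 carry 1
  1+0+1 = 0 carry 1
  0+0+1 = 1
  0+0 = 0
  0+0 = 0
  0+0 = 0
  1+0 = 1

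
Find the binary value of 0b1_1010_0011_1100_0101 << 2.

Left shift by 2: append 2 zero bits.

0b1101000111100010100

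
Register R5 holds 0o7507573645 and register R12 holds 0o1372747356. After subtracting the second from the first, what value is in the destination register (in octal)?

Subtract column by column in base 8:
  5-6 → 7 (borrow)
  4-5-1 → 6 (borrow)
  6-3-1 → 2
  3-7 → 4 (borrow)
  7-4-1 → 2
  5-7 → 6 (borrow)
  7-2-1 → 4
  0-7 → 1 (borrow)
  5-3-1 → 1
  7-1 → 6

0o6114624267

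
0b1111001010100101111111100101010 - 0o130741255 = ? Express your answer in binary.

0b1110111111011110011110001111101

0o130741255 = 0b1011000111100001010101101 in binary.
Subtract column by column in base 2:
  0-1 → 1 (borrow)
  1-0-1 → 0
  0-1 → 1 (borrow)
  1-1-1 → 1 (borrow)
  0-0-1 → 1 (borrow)
  1-1-1 → 1 (borrow)
  0-0-1 → 1 (borrow)
  0-1-1 → 0 (borrow)
  1-0-1 → 0
  1-1 → 0
  1-0 → 1
  1-0 → 1
  1-0 → 1
  1-0 → 1
  1-1 → 0
  1-1 → 0
  0-1 → 1 (borrow)
  1-1-1 → 1 (borrow)
  0-0-1 → 1 (borrow)
  0-0-1 → 1 (borrow)
  1-0-1 → 0
  0-1 → 1 (borrow)
  1-1-1 → 1 (borrow)
  0-0-1 → 1 (borrow)
  1-1-1 → 1 (borrow)
  0-0-1 → 1 (borrow)
  0-0-1 → 1 (borrow)
  1-0-1 → 0
  1-0 → 1
  1-0 → 1
  1-0 → 1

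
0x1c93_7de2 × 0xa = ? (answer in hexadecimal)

0x11dc2ead4

Multiply each base-16 digit by 10, carrying:
  2×10 = 20 → write 4 carry 1
  e×10+1 = 141 → write d carry 8
  d×10+8 = 138 → write a carry 8
  7×10+8 = 78 → write e carry 4
  3×10+4 = 34 → write 2 carry 2
  9×10+2 = 92 → write c carry 5
  c×10+5 = 125 → write d carry 7
  1×10+7 = 17 → write 1 carry 1
  remaining carry: 1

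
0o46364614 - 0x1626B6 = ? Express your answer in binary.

0o46364614 = 0b100110011110100110001100 in binary.
0x1626B6 = 0b101100010011010110110 in binary.
Subtract column by column in base 2:
  0-0 → 0
  0-1 → 1 (borrow)
  1-1-1 → 1 (borrow)
  1-0-1 → 0
  0-1 → 1 (borrow)
  0-1-1 → 0 (borrow)
  0-0-1 → 1 (borrow)
  1-1-1 → 1 (borrow)
  1-0-1 → 0
  0-1 → 1 (borrow)
  0-1-1 → 0 (borrow)
  1-0-1 → 0
  0-0 → 0
  1-1 → 0
  1-0 → 1
  1-0 → 1
  1-0 → 1
  0-1 → 1 (borrow)
  0-1-1 → 0 (borrow)
  1-0-1 → 0
  1-1 → 0
  0-0 → 0
  0-0 → 0
  1-0 → 1

0b100000111100001011010110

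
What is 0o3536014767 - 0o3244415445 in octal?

0o271377322

Subtract column by column in base 8:
  7-5 → 2
  6-4 → 2
  7-4 → 3
  4-5 → 7 (borrow)
  1-1-1 → 7 (borrow)
  0-4-1 → 3 (borrow)
  6-4-1 → 1
  3-4 → 7 (borrow)
  5-2-1 → 2
  3-3 → 0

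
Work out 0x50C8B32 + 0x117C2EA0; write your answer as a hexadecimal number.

Add column by column in base 16, right to left:
  2+0 = 2
  3+A = D
  B+E = 9 carry 1
  8+2+1 = B
  C+C = 8 carry 1
  0+7+1 = 8
  5+1 = 6
  0+1 = 1

0x1688B9D2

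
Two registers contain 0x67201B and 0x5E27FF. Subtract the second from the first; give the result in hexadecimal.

Subtract column by column in base 16:
  B-F → C (borrow)
  1-F-1 → 1 (borrow)
  0-7-1 → 8 (borrow)
  2-2-1 → F (borrow)
  7-E-1 → 8 (borrow)
  6-5-1 → 0

0x8F81C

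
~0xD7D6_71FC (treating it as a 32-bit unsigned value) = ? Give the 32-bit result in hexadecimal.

0x28298E03

Each hex digit d becomes F−d:
  D→2, 7→8, D→2, 6→9, 7→8, 1→E, F→0, C→3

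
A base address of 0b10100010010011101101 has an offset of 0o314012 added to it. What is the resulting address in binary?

0b10111011110011110111

0o314012 = 0b11001100000001010 in binary.
Add column by column in base 2, right to left:
  1+0 = 1
  0+1 = 1
  1+0 = 1
  1+1 = 0 carry 1
  0+0+1 = 1
  1+0 = 1
  1+0 = 1
  1+0 = 1
  0+0 = 0
  0+0 = 0
  1+0 = 1
  0+1 = 1
  0+1 = 1
  1+0 = 1
  0+0 = 0
  0+1 = 1
  0+1 = 1
  1+0 = 1
  0+0 = 0
  1+0 = 1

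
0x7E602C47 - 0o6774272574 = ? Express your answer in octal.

0o10633533313

0x7E602C47 = 0o17630026107 in octal.
Subtract column by column in base 8:
  7-4 → 3
  0-7 → 1 (borrow)
  1-5-1 → 3 (borrow)
  6-2-1 → 3
  2-7 → 3 (borrow)
  0-2-1 → 5 (borrow)
  0-4-1 → 3 (borrow)
  3-7-1 → 3 (borrow)
  6-7-1 → 6 (borrow)
  7-6-1 → 0
  1-0 → 1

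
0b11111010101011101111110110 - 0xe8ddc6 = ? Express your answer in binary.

0b11000000011101111000110000

0xe8ddc6 = 0b111010001101110111000110 in binary.
Subtract column by column in base 2:
  0-0 → 0
  1-1 → 0
  1-1 → 0
  0-0 → 0
  1-0 → 1
  1-0 → 1
  1-1 → 0
  1-1 → 0
  1-1 → 0
  1-0 → 1
  0-1 → 1 (borrow)
  1-1-1 → 1 (borrow)
  1-1-1 → 1 (borrow)
  1-0-1 → 0
  0-1 → 1 (borrow)
  1-1-1 → 1 (borrow)
  0-0-1 → 1 (borrow)
  1-0-1 → 0
  0-0 → 0
  1-1 → 0
  0-0 → 0
  1-1 → 0
  1-1 → 0
  1-1 → 0
  1-0 → 1
  1-0 → 1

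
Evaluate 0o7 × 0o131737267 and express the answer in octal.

Multiply each base-8 digit by 7, carrying:
  7×7 = 49 → write 1 carry 6
  6×7+6 = 48 → write 0 carry 6
  2×7+6 = 20 → write 4 carry 2
  7×7+2 = 51 → write 3 carry 6
  3×7+6 = 27 → write 3 carry 3
  7×7+3 = 52 → write 4 carry 6
  1×7+6 = 13 → write 5 carry 1
  3×7+1 = 22 → write 6 carry 2
  1×7+2 = 9 → write 1 carry 1
  remaining carry: 1

0o1165433401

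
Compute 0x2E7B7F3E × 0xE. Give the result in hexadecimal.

0x28AC0F564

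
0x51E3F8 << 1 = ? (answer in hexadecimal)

1 bits is not a whole number of base-16 digits; in binary: 10100011110001111111000 << 1 = 101000111100011111110000.

0xA3C7F0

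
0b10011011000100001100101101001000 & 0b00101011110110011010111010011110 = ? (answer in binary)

0b00001011000100001000101000001000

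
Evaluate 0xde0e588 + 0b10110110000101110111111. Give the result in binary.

0xde0e588 = 0b1101111000001110010110001000 in binary.
Add column by column in base 2, right to left:
  0+1 = 1
  0+1 = 1
  0+1 = 1
  1+1 = 0 carry 1
  0+1+1 = 0 carry 1
  0+1+1 = 0 carry 1
  0+0+1 = 1
  1+1 = 0 carry 1
  1+1+1 = 1 carry 1
  0+1+1 = 0 carry 1
  1+0+1 = 0 carry 1
  0+1+1 = 0 carry 1
  0+0+1 = 1
  1+0 = 1
  1+0 = 1
  1+0 = 1
  0+1 = 1
  0+1 = 1
  0+0 = 0
  0+1 = 1
  0+1 = 1
  1+0 = 1
  1+1 = 0 carry 1
  1+0+1 = 0 carry 1
  1+0+1 = 0 carry 1
  0+0+1 = 1
  1+0 = 1
  1+0 = 1

0b1110001110111111000101000111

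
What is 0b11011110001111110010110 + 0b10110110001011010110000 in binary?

Add column by column in base 2, right to left:
  0+0 = 0
  1+0 = 1
  1+0 = 1
  0+0 = 0
  1+1 = 0 carry 1
  0+1+1 = 0 carry 1
  0+0+1 = 1
  1+1 = 0 carry 1
  1+0+1 = 0 carry 1
  1+1+1 = 1 carry 1
  1+1+1 = 1 carry 1
  1+0+1 = 0 carry 1
  1+1+1 = 1 carry 1
  0+0+1 = 1
  0+0 = 0
  0+0 = 0
  1+1 = 0 carry 1
  1+1+1 = 1 carry 1
  1+0+1 = 0 carry 1
  1+1+1 = 1 carry 1
  0+1+1 = 0 carry 1
  1+0+1 = 0 carry 1
  1+1+1 = 1 carry 1
  final carry 1

0b110010100011011001000110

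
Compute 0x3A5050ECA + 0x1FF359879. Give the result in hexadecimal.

0x5A43AA743

Add column by column in base 16, right to left:
  A+9 = 3 carry 1
  C+7+1 = 4 carry 1
  E+8+1 = 7 carry 1
  0+9+1 = A
  5+5 = A
  0+3 = 3
  5+F = 4 carry 1
  A+F+1 = A carry 1
  3+1+1 = 5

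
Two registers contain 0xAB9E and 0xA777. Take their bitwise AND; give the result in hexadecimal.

AND each hex digit independently (no carries):
  A&A=A, B&7=3, 9&7=1, E&7=6

0xA316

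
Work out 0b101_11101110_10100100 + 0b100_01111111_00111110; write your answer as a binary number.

0b10100110110111100010

Add column by column in base 2, right to left:
  0+0 = 0
  0+1 = 1
  1+1 = 0 carry 1
  0+1+1 = 0 carry 1
  0+1+1 = 0 carry 1
  1+1+1 = 1 carry 1
  0+0+1 = 1
  1+0 = 1
  0+1 = 1
  1+1 = 0 carry 1
  1+1+1 = 1 carry 1
  1+1+1 = 1 carry 1
  0+1+1 = 0 carry 1
  1+1+1 = 1 carry 1
  1+1+1 = 1 carry 1
  1+0+1 = 0 carry 1
  1+0+1 = 0 carry 1
  0+0+1 = 1
  1+1 = 0 carry 1
  final carry 1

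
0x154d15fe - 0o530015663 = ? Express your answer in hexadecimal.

0o530015663 = 0x5601bb3 in hexadecimal.
Subtract column by column in base 16:
  e-3 → b
  f-b → 4
  5-b → a (borrow)
  1-1-1 → f (borrow)
  d-0-1 → c
  4-6 → e (borrow)
  5-5-1 → f (borrow)
  1-0-1 → 0

0xfecfa4b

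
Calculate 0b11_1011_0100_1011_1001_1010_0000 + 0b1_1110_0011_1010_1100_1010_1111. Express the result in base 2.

Add column by column in base 2, right to left:
  0+1 = 1
  0+1 = 1
  0+1 = 1
  0+1 = 1
  0+0 = 0
  1+1 = 0 carry 1
  0+0+1 = 1
  1+1 = 0 carry 1
  1+0+1 = 0 carry 1
  0+0+1 = 1
  0+1 = 1
  1+1 = 0 carry 1
  1+0+1 = 0 carry 1
  1+1+1 = 1 carry 1
  0+0+1 = 1
  1+1 = 0 carry 1
  0+1+1 = 0 carry 1
  0+1+1 = 0 carry 1
  1+0+1 = 0 carry 1
  0+0+1 = 1
  1+0 = 1
  1+1 = 0 carry 1
  0+1+1 = 0 carry 1
  1+1+1 = 1 carry 1
  1+1+1 = 1 carry 1
  1+0+1 = 0 carry 1
  final carry 1

0b101100110000110011001001111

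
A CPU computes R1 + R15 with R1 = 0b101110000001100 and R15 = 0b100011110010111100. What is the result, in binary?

0b101001100011001000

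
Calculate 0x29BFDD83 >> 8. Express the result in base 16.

0x29BFDD

Shifting right by 8 bits = 2 hex digits: drop the last 2.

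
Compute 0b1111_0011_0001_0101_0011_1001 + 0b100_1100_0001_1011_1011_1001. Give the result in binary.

0b1001111110011000011110010

Add column by column in base 2, right to left:
  1+1 = 0 carry 1
  0+0+1 = 1
  0+0 = 0
  1+1 = 0 carry 1
  1+1+1 = 1 carry 1
  1+1+1 = 1 carry 1
  0+0+1 = 1
  0+1 = 1
  1+1 = 0 carry 1
  0+1+1 = 0 carry 1
  1+0+1 = 0 carry 1
  0+1+1 = 0 carry 1
  1+1+1 = 1 carry 1
  0+0+1 = 1
  0+0 = 0
  0+0 = 0
  1+0 = 1
  1+0 = 1
  0+1 = 1
  0+1 = 1
  1+0 = 1
  1+0 = 1
  1+1 = 0 carry 1
  1+0+1 = 0 carry 1
  final carry 1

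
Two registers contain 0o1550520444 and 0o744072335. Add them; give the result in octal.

0o2514613001

Add column by column in base 8, right to left:
  4+5 = 1 carry 1
  4+3+1 = 0 carry 1
  4+3+1 = 0 carry 1
  0+2+1 = 3
  2+7 = 1 carry 1
  5+0+1 = 6
  0+4 = 4
  5+4 = 1 carry 1
  5+7+1 = 5 carry 1
  1+0+1 = 2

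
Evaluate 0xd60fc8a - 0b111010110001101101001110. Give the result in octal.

0o1435360474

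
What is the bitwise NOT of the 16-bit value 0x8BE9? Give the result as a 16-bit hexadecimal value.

0x7416

Each hex digit d becomes F−d:
  8→7, B→4, E→1, 9→6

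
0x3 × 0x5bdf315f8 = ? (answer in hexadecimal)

0x1139d941e8

Multiply each base-16 digit by 3, carrying:
  8×3 = 24 → write 8 carry 1
  f×3+1 = 46 → write e carry 2
  5×3+2 = 17 → write 1 carry 1
  1×3+1 = 4 → write 4
  3×3 = 9 → write 9
  f×3 = 45 → write d carry 2
  d×3+2 = 41 → write 9 carry 2
  b×3+2 = 35 → write 3 carry 2
  5×3+2 = 17 → write 1 carry 1
  remaining carry: 1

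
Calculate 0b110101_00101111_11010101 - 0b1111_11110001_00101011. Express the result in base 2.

0b1001010011111010101010

Subtract column by column in base 2:
  1-1 → 0
  0-1 → 1 (borrow)
  1-0-1 → 0
  0-1 → 1 (borrow)
  1-0-1 → 0
  0-1 → 1 (borrow)
  1-0-1 → 0
  1-0 → 1
  1-1 → 0
  1-0 → 1
  1-0 → 1
  1-0 → 1
  0-1 → 1 (borrow)
  1-1-1 → 1 (borrow)
  0-1-1 → 0 (borrow)
  0-1-1 → 0 (borrow)
  1-1-1 → 1 (borrow)
  0-1-1 → 0 (borrow)
  1-1-1 → 1 (borrow)
  0-1-1 → 0 (borrow)
  1-0-1 → 0
  1-0 → 1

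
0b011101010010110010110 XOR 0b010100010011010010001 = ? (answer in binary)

XOR bit by bit (1 where the bits differ):
  011101010010110010110
^ 010100010011010010001
= 001001000001100000111

0b001001000001100000111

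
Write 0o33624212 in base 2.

0b11011110010100010001010

Each octal digit is 3 bits: 3=011 3=011 6=110 2=010 4=100 2=010 1=001 2=010.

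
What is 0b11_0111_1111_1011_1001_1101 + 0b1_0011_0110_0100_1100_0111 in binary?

Add column by column in base 2, right to left:
  1+1 = 0 carry 1
  0+1+1 = 0 carry 1
  1+1+1 = 1 carry 1
  1+0+1 = 0 carry 1
  1+0+1 = 0 carry 1
  0+0+1 = 1
  0+1 = 1
  1+1 = 0 carry 1
  1+0+1 = 0 carry 1
  1+0+1 = 0 carry 1
  0+1+1 = 0 carry 1
  1+0+1 = 0 carry 1
  1+0+1 = 0 carry 1
  1+1+1 = 1 carry 1
  1+1+1 = 1 carry 1
  1+0+1 = 0 carry 1
  1+1+1 = 1 carry 1
  1+1+1 = 1 carry 1
  1+0+1 = 0 carry 1
  0+0+1 = 1
  1+1 = 0 carry 1
  1+0+1 = 0 carry 1
  final carry 1

0b10010110110000001100100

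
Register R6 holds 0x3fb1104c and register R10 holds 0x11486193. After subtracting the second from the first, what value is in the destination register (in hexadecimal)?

0x2e68aeb9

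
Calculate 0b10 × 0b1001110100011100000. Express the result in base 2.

0b10011101000111000000

Multiply each base-2 digit by 2, carrying:
  0×2 = 0 → write 0
  0×2 = 0 → write 0
  0×2 = 0 → write 0
  0×2 = 0 → write 0
  0×2 = 0 → write 0
  1×2 = 2 → write 0 carry 1
  1×2+1 = 3 → write 1 carry 1
  1×2+1 = 3 → write 1 carry 1
  0×2+1 = 1 → write 1
  0×2 = 0 → write 0
  0×2 = 0 → write 0
  1×2 = 2 → write 0 carry 1
  0×2+1 = 1 → write 1
  1×2 = 2 → write 0 carry 1
  1×2+1 = 3 → write 1 carry 1
  1×2+1 = 3 → write 1 carry 1
  0×2+1 = 1 → write 1
  0×2 = 0 → write 0
  1×2 = 2 → write 0 carry 1
  remaining carry: 1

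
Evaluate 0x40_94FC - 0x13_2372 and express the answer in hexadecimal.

0x2D718A

Subtract column by column in base 16:
  C-2 → A
  F-7 → 8
  4-3 → 1
  9-2 → 7
  0-3 → D (borrow)
  4-1-1 → 2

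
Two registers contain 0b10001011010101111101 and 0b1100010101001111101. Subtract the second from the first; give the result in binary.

0b101000101100000000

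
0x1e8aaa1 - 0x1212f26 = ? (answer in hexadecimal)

0xc77b7b

Subtract column by column in base 16:
  1-6 → b (borrow)
  a-2-1 → 7
  a-f → b (borrow)
  a-2-1 → 7
  8-1 → 7
  e-2 → c
  1-1 → 0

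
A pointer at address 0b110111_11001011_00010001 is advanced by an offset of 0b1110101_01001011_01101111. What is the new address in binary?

0b101011010001011010000000

Add column by column in base 2, right to left:
  1+1 = 0 carry 1
  0+1+1 = 0 carry 1
  0+1+1 = 0 carry 1
  0+1+1 = 0 carry 1
  1+0+1 = 0 carry 1
  0+1+1 = 0 carry 1
  0+1+1 = 0 carry 1
  0+0+1 = 1
  1+1 = 0 carry 1
  1+1+1 = 1 carry 1
  0+0+1 = 1
  1+1 = 0 carry 1
  0+0+1 = 1
  0+0 = 0
  1+1 = 0 carry 1
  1+0+1 = 0 carry 1
  1+1+1 = 1 carry 1
  1+0+1 = 0 carry 1
  1+1+1 = 1 carry 1
  0+0+1 = 1
  1+1 = 0 carry 1
  1+1+1 = 1 carry 1
  0+1+1 = 0 carry 1
  final carry 1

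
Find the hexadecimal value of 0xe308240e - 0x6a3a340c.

Subtract column by column in base 16:
  e-c → 2
  0-0 → 0
  4-4 → 0
  2-3 → f (borrow)
  8-a-1 → d (borrow)
  0-3-1 → c (borrow)
  3-a-1 → 8 (borrow)
  e-6-1 → 7

0x78cdf002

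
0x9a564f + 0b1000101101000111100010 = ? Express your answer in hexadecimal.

0xbd2831

0b1000101101000111100010 = 0x22d1e2 in hexadecimal.
Add column by column in base 16, right to left:
  f+2 = 1 carry 1
  4+e+1 = 3 carry 1
  6+1+1 = 8
  5+d = 2 carry 1
  a+2+1 = d
  9+2 = b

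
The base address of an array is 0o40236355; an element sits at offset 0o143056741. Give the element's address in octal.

Add column by column in base 8, right to left:
  5+1 = 6
  5+4 = 1 carry 1
  3+7+1 = 3 carry 1
  6+6+1 = 5 carry 1
  3+5+1 = 1 carry 1
  2+0+1 = 3
  0+3 = 3
  4+4 = 0 carry 1
  0+1+1 = 2

0o203315316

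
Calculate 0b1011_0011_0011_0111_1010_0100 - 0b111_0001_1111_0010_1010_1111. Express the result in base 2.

0b10000010100010011110101

Subtract column by column in base 2:
  0-1 → 1 (borrow)
  0-1-1 → 0 (borrow)
  1-1-1 → 1 (borrow)
  0-1-1 → 0 (borrow)
  0-0-1 → 1 (borrow)
  1-1-1 → 1 (borrow)
  0-0-1 → 1 (borrow)
  1-1-1 → 1 (borrow)
  1-0-1 → 0
  1-1 → 0
  1-0 → 1
  0-0 → 0
  1-1 → 0
  1-1 → 0
  0-1 → 1 (borrow)
  0-1-1 → 0 (borrow)
  1-1-1 → 1 (borrow)
  1-0-1 → 0
  0-0 → 0
  0-0 → 0
  1-1 → 0
  1-1 → 0
  0-1 → 1 (borrow)
  1-0-1 → 0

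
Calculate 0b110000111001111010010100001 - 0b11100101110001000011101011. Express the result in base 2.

0b10100001011110001110110110

Subtract column by column in base 2:
  1-1 → 0
  0-1 → 1 (borrow)
  0-0-1 → 1 (borrow)
  0-1-1 → 0 (borrow)
  0-0-1 → 1 (borrow)
  1-1-1 → 1 (borrow)
  0-1-1 → 0 (borrow)
  1-1-1 → 1 (borrow)
  0-0-1 → 1 (borrow)
  0-0-1 → 1 (borrow)
  1-0-1 → 0
  0-0 → 0
  1-1 → 0
  1-0 → 1
  1-0 → 1
  1-0 → 1
  0-1 → 1 (borrow)
  0-1-1 → 0 (borrow)
  1-1-1 → 1 (borrow)
  1-0-1 → 0
  1-1 → 0
  0-0 → 0
  0-0 → 0
  0-1 → 1 (borrow)
  0-1-1 → 0 (borrow)
  1-1-1 → 1 (borrow)
  1-0-1 → 0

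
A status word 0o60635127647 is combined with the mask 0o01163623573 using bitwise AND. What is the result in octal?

0o00021023443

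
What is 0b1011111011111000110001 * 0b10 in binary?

Multiply each base-2 digit by 2, carrying:
  1×2 = 2 → write 0 carry 1
  0×2+1 = 1 → write 1
  0×2 = 0 → write 0
  0×2 = 0 → write 0
  1×2 = 2 → write 0 carry 1
  1×2+1 = 3 → write 1 carry 1
  0×2+1 = 1 → write 1
  0×2 = 0 → write 0
  0×2 = 0 → write 0
  1×2 = 2 → write 0 carry 1
  1×2+1 = 3 → write 1 carry 1
  1×2+1 = 3 → write 1 carry 1
  1×2+1 = 3 → write 1 carry 1
  1×2+1 = 3 → write 1 carry 1
  0×2+1 = 1 → write 1
  1×2 = 2 → write 0 carry 1
  1×2+1 = 3 → write 1 carry 1
  1×2+1 = 3 → write 1 carry 1
  1×2+1 = 3 → write 1 carry 1
  1×2+1 = 3 → write 1 carry 1
  0×2+1 = 1 → write 1
  1×2 = 2 → write 0 carry 1
  remaining carry: 1

0b10111110111110001100010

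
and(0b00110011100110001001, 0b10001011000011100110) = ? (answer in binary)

0b00000011000010000000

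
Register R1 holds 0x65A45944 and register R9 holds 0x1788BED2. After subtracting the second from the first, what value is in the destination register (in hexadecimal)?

0x4E1B9A72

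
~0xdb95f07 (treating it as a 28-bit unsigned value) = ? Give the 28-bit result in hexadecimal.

0x246a0f8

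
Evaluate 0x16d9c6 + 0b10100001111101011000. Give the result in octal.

0x16d9c6 = 0o5554706 in octal.
0b10100001111101011000 = 0o2417530 in octal.
Add column by column in base 8, right to left:
  6+0 = 6
  0+3 = 3
  7+5 = 4 carry 1
  4+7+1 = 4 carry 1
  5+1+1 = 7
  5+4 = 1 carry 1
  5+2+1 = 0 carry 1
  final carry 1

0o10174436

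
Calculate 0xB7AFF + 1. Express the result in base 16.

The trailing 2 digits are F (max in base 16), so adding 1 cascades: they roll to 0 and the next digit up increments.

0xB7B00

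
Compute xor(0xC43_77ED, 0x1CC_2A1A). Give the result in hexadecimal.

XOR each hex digit independently (no carries):
  C^1=D, 4^C=8, 3^C=F, 7^2=5, 7^A=D, E^1=F, D^A=7

0xD8F5DF7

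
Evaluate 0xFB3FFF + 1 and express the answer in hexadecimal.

0xFB4000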